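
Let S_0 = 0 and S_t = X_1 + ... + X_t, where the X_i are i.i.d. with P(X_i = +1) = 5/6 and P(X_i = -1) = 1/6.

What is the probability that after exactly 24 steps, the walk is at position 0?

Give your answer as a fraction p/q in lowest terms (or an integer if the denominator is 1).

Answer: 165048583984375/1184595334580404224

Derivation:
To be at 0 after 24 steps: need exactly 12 steps of +1 and 12 of -1.
Number of such sequences: C(24,12) = 2704156
Each has probability (5/6)^12 · (1/6)^12 = 244140625/4738381338321616896
P = 2704156 · 244140625/4738381338321616896 = 165048583984375/1184595334580404224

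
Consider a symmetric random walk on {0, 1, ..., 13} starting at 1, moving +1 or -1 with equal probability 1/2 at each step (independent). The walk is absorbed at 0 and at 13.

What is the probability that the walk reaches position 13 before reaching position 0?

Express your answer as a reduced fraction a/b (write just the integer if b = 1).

Answer: 1/13

Derivation:
Symmetric walk (p = 1/2): the harmonic-function argument gives P(hit 13 before 0 | start at 1) = a/N.
P = 1/13 = 1/13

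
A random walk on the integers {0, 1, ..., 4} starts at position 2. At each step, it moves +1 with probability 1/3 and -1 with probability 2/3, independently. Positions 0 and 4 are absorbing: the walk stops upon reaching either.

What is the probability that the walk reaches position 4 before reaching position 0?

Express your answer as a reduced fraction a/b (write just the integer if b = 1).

Answer: 1/5

Derivation:
Biased walk: p = 1/3, q = 2/3, r = q/p = 2
Gambler's ruin: P(hit 4 before 0 | start at 2) = (1 - r^a)/(1 - r^N)
r^2 = 4; r^4 = 16
P = (1 - 4) / (1 - 16) = -3 / -15 = 1/5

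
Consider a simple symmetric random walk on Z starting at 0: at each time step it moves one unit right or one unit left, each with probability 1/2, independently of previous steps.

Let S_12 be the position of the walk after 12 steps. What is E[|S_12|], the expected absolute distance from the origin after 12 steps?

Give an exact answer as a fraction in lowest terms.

S_12 takes values m ≡ 0 (mod 2) with |m| ≤ 12; P(S_12=m) = C(12,(12+m)/2)/2^12.
Total paths: 2^12 = 4096
Distribution: P(S=-12)=1/4096, P(S=-10)=12/4096, P(S=-8)=66/4096, P(S=-6)=220/4096, P(S=-4)=495/4096, P(S=-2)=792/4096, P(S=0)=924/4096, P(S=2)=792/4096, P(S=4)=495/4096, P(S=6)=220/4096, P(S=8)=66/4096, P(S=10)=12/4096, P(S=12)=1/4096
E[|S_12|] = Σ_m |m|·P(S_12=m) = 11088/4096 = 693/256

Answer: 693/256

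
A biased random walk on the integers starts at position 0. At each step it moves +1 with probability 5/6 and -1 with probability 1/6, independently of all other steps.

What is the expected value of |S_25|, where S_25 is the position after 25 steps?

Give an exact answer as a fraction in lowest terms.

Answer: 19743431771072038975/1184595334580404224

Derivation:
S_25 takes values m ≡ 1 (mod 2) with |m| ≤ 25; P(S_25=m) = C(25,(25+m)/2) · (5/6)^((25+m)/2) · (1/6)^((25-m)/2).
Distribution: P(S=-25)=1/28430288029929701376, P(S=-23)=125/28430288029929701376, P(S=-21)=625/2369190669160808448, P(S=-19)=71875/7107572007482425344, P(S=-17)=3953125/14215144014964850688, P(S=-15)=27671875/4738381338321616896, P(S=-13)=691796875/7107572007482425344, P(S=-11)=9388671875/7107572007482425344, P(S=-9)=46943359375/3158920892214411264, P(S=-7)=3990185546875/28430288029929701376, P(S=-5)=3990185546875/3553786003741212672, P(S=-3)=9068603515625/1184595334580404224, P(S=-1)=317401123046875/7107572007482425344, P(S=1)=1587005615234375/7107572007482425344, P(S=3)=1133575439453125/1184595334580404224, P(S=5)=12469329833984375/3553786003741212672, P(S=7)=311733245849609375/28430288029929701376, P(S=9)=91686248779296875/3158920892214411264, P(S=11)=458431243896484375/7107572007482425344, P(S=13)=844478607177734375/7107572007482425344, P(S=15)=844478607177734375/4738381338321616896, P(S=17)=3015995025634765625/14215144014964850688, P(S=19)=1370906829833984375/7107572007482425344, P(S=21)=298023223876953125/2369190669160808448, P(S=23)=1490116119384765625/28430288029929701376, P(S=25)=298023223876953125/28430288029929701376
E[|S_25|] = Σ_m |m|·P(S_25=m) = 19743431771072038975/1184595334580404224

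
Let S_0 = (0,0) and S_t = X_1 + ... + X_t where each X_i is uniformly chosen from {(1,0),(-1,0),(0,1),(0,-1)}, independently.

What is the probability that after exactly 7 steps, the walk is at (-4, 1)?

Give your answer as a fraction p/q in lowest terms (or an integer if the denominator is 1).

Let h be the number of horizontal steps (so 7-h are vertical). To end at (-4,1) need (h-4)/2 right-steps and ((7-h)+1)/2 up-steps.
Sum over h with 4 ≤ h ≤ 6, h ≡ 0 (mod 2), 7-h ≡ 1 (mod 2):
h=4: C(7,4)·C(4,0)·C(3,2) = 35·1·3 = 105
h=6: C(7,6)·C(6,1)·C(1,1) = 7·6·1 = 42
Total favorable: 147
Total paths: 4^7 = 16384
P = 147/16384 = 147/16384

Answer: 147/16384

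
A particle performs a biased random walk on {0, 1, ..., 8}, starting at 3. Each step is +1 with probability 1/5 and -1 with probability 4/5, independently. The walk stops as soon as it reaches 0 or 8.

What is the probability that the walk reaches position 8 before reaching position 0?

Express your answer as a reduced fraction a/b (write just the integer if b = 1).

Biased walk: p = 1/5, q = 4/5, r = q/p = 4
Gambler's ruin: P(hit 8 before 0 | start at 3) = (1 - r^a)/(1 - r^N)
r^3 = 64; r^8 = 65536
P = (1 - 64) / (1 - 65536) = -63 / -65535 = 21/21845

Answer: 21/21845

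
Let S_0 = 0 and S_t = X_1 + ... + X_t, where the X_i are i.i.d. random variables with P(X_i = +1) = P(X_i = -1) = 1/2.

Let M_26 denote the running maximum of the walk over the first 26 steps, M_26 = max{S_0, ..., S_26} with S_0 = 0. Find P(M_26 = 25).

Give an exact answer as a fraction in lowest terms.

Let M_26 = max(S_0,...,S_26). Use the reflection principle: for j ≥ 1, #{paths with M_26 ≥ j} = #{S_26 ≥ j} + #{S_26 ≥ j+1}.
By reflection, #{M_26 ≥ 25} = #{S_26 ≥ 25} + #{S_26 ≥ 26} = 1 + 1 = 2.
#{M_26 ≥ 26} = #{S_26 ≥ 26} + #{S_26 ≥ 27} = 1 + 0 = 1.
#{M_26 = 25} = 2 - 1 = 1.
P(M_26 = 25) = 1/67108864 = 1/67108864

Answer: 1/67108864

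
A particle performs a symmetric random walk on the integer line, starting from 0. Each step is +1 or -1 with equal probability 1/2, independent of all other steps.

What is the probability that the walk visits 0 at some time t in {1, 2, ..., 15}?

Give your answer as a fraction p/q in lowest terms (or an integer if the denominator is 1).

Count via complement. Let g(t,s) = #length-t paths at position s with S_1..S_t all ≠ 0.
g(t,s) = g(t-1,s-1) + g(t-1,s+1) for s ≠ 0; g(t,0) = 0.
t=0: g(0,0)=1
t=1: g(1,-1)=1 g(1,1)=1
t=2: g(2,-2)=1 g(2,2)=1
t=3: g(3,-3)=1 g(3,-1)=1 g(3,1)=1 g(3,3)=1
t=4: g(4,-4)=1 g(4,-2)=2 g(4,2)=2 g(4,4)=1
t=5: g(5,-5)=1 g(5,-3)=3 g(5,-1)=2 g(5,1)=2 g(5,3)=3 g(5,5)=1
t=6: g(6,-6)=1 g(6,-4)=4 g(6,-2)=5 g(6,2)=5 g(6,4)=4 g(6,6)=1
t=7: g(7,-7)=1 g(7,-5)=5 g(7,-3)=9 g(7,-1)=5 g(7,1)=5 g(7,3)=9 g(7,5)=5 g(7,7)=1
t=8: g(8,-8)=1 g(8,-6)=6 g(8,-4)=14 g(8,-2)=14 g(8,2)=14 g(8,4)=14 g(8,6)=6 g(8,8)=1
t=9: g(9,-9)=1 g(9,-7)=7 g(9,-5)=20 g(9,-3)=28 g(9,-1)=14 g(9,1)=14 g(9,3)=28 g(9,5)=20 g(9,7)=7 g(9,9)=1
t=10: g(10,-10)=1 g(10,-8)=8 g(10,-6)=27 g(10,-4)=48 g(10,-2)=42 g(10,2)=42 g(10,4)=48 g(10,6)=27 g(10,8)=8 g(10,10)=1
t=11: g(11,-11)=1 g(11,-9)=9 g(11,-7)=35 g(11,-5)=75 g(11,-3)=90 g(11,-1)=42 g(11,1)=42 g(11,3)=90 g(11,5)=75 g(11,7)=35 g(11,9)=9 g(11,11)=1
t=12: g(12,-12)=1 g(12,-10)=10 g(12,-8)=44 g(12,-6)=110 g(12,-4)=165 g(12,-2)=132 g(12,2)=132 g(12,4)=165 g(12,6)=110 g(12,8)=44 g(12,10)=10 g(12,12)=1
t=13: g(13,-13)=1 g(13,-11)=11 g(13,-9)=54 g(13,-7)=154 g(13,-5)=275 g(13,-3)=297 g(13,-1)=132 g(13,1)=132 g(13,3)=297 g(13,5)=275 g(13,7)=154 g(13,9)=54 g(13,11)=11 g(13,13)=1
t=14: g(14,-14)=1 g(14,-12)=12 g(14,-10)=65 g(14,-8)=208 g(14,-6)=429 g(14,-4)=572 g(14,-2)=429 g(14,2)=429 g(14,4)=572 g(14,6)=429 g(14,8)=208 g(14,10)=65 g(14,12)=12 g(14,14)=1
t=15: g(15,-15)=1 g(15,-13)=13 g(15,-11)=77 g(15,-9)=273 g(15,-7)=637 g(15,-5)=1001 g(15,-3)=1001 g(15,-1)=429 g(15,1)=429 g(15,3)=1001 g(15,5)=1001 g(15,7)=637 g(15,9)=273 g(15,11)=77 g(15,13)=13 g(15,15)=1
Paths never hitting 0: Σ_s g(15,s) = 6864
Paths hitting 0: 2^15 - 6864 = 25904
P = 25904/32768 = 1619/2048

Answer: 1619/2048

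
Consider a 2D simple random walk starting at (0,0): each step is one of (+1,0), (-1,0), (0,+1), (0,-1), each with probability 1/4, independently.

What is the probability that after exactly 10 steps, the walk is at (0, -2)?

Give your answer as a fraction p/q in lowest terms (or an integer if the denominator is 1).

Answer: 11025/262144

Derivation:
Let h be the number of horizontal steps (so 10-h are vertical). To end at (0,-2) need (h+0)/2 right-steps and ((10-h)-2)/2 up-steps.
Sum over h with 0 ≤ h ≤ 8, h ≡ 0 (mod 2), 10-h ≡ 0 (mod 2):
h=0: C(10,0)·C(0,0)·C(10,4) = 1·1·210 = 210
h=2: C(10,2)·C(2,1)·C(8,3) = 45·2·56 = 5040
h=4: C(10,4)·C(4,2)·C(6,2) = 210·6·15 = 18900
h=6: C(10,6)·C(6,3)·C(4,1) = 210·20·4 = 16800
h=8: C(10,8)·C(8,4)·C(2,0) = 45·70·1 = 3150
Total favorable: 44100
Total paths: 4^10 = 1048576
P = 44100/1048576 = 11025/262144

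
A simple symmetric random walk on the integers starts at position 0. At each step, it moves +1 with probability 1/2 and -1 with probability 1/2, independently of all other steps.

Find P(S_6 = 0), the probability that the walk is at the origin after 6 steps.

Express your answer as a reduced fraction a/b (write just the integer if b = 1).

To return to 0 after 6 steps: need exactly 3 steps of +1 and 3 of -1.
Favorable paths: C(6,3) = 20
Total paths: 2^6 = 64
P = 20/64 = 5/16

Answer: 5/16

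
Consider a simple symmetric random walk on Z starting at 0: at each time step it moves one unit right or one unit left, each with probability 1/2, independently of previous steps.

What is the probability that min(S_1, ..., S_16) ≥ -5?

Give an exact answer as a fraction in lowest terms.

Let f(t,s) = #length-t paths at position s with S_1..S_t all ≥ -5.
f(t,s) = f(t-1,s-1) + f(t-1,s+1) for s ≥ -5; f(t,s) = 0 for s < -5.
t=0: f(0,0)=1
t=1: f(1,-1)=1 f(1,1)=1
t=2: f(2,-2)=1 f(2,0)=2 f(2,2)=1
t=3: f(3,-3)=1 f(3,-1)=3 f(3,1)=3 f(3,3)=1
t=4: f(4,-4)=1 f(4,-2)=4 f(4,0)=6 f(4,2)=4 f(4,4)=1
t=5: f(5,-5)=1 f(5,-3)=5 f(5,-1)=10 f(5,1)=10 f(5,3)=5 f(5,5)=1
t=6: f(6,-4)=6 f(6,-2)=15 f(6,0)=20 f(6,2)=15 f(6,4)=6 f(6,6)=1
t=7: f(7,-5)=6 f(7,-3)=21 f(7,-1)=35 f(7,1)=35 f(7,3)=21 f(7,5)=7 f(7,7)=1
t=8: f(8,-4)=27 f(8,-2)=56 f(8,0)=70 f(8,2)=56 f(8,4)=28 f(8,6)=8 f(8,8)=1
t=9: f(9,-5)=27 f(9,-3)=83 f(9,-1)=126 f(9,1)=126 f(9,3)=84 f(9,5)=36 f(9,7)=9 f(9,9)=1
t=10: f(10,-4)=110 f(10,-2)=209 f(10,0)=252 f(10,2)=210 f(10,4)=120 f(10,6)=45 f(10,8)=10 f(10,10)=1
t=11: f(11,-5)=110 f(11,-3)=319 f(11,-1)=461 f(11,1)=462 f(11,3)=330 f(11,5)=165 f(11,7)=55 f(11,9)=11 f(11,11)=1
t=12: f(12,-4)=429 f(12,-2)=780 f(12,0)=923 f(12,2)=792 f(12,4)=495 f(12,6)=220 f(12,8)=66 f(12,10)=12 f(12,12)=1
t=13: f(13,-5)=429 f(13,-3)=1209 f(13,-1)=1703 f(13,1)=1715 f(13,3)=1287 f(13,5)=715 f(13,7)=286 f(13,9)=78 f(13,11)=13 f(13,13)=1
t=14: f(14,-4)=1638 f(14,-2)=2912 f(14,0)=3418 f(14,2)=3002 f(14,4)=2002 f(14,6)=1001 f(14,8)=364 f(14,10)=91 f(14,12)=14 f(14,14)=1
t=15: f(15,-5)=1638 f(15,-3)=4550 f(15,-1)=6330 f(15,1)=6420 f(15,3)=5004 f(15,5)=3003 f(15,7)=1365 f(15,9)=455 f(15,11)=105 f(15,13)=15 f(15,15)=1
t=16: f(16,-4)=6188 f(16,-2)=10880 f(16,0)=12750 f(16,2)=11424 f(16,4)=8007 f(16,6)=4368 f(16,8)=1820 f(16,10)=560 f(16,12)=120 f(16,14)=16 f(16,16)=1
Σ_s f(16,s) = 56134
P = 56134/65536 = 28067/32768

Answer: 28067/32768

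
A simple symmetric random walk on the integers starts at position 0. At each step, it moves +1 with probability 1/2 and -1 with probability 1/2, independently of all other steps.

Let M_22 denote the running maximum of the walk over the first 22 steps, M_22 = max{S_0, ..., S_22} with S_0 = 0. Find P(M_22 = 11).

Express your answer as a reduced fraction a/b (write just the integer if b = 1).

Answer: 13167/2097152

Derivation:
Let M_22 = max(S_0,...,S_22). Use the reflection principle: for j ≥ 1, #{paths with M_22 ≥ j} = #{S_22 ≥ j} + #{S_22 ≥ j+1}.
By reflection, #{M_22 ≥ 11} = #{S_22 ≥ 11} + #{S_22 ≥ 12} = 35443 + 35443 = 70886.
#{M_22 ≥ 12} = #{S_22 ≥ 12} + #{S_22 ≥ 13} = 35443 + 9109 = 44552.
#{M_22 = 11} = 70886 - 44552 = 26334.
P(M_22 = 11) = 26334/4194304 = 13167/2097152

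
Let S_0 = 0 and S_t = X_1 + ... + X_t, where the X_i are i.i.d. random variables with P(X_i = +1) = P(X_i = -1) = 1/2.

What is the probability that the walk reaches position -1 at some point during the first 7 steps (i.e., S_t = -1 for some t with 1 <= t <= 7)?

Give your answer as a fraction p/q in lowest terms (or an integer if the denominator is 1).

Answer: 93/128

Derivation:
Count via complement. Let g(t,s) = #length-t paths at position s with S_1..S_t all ≠ -1.
g(t,s) = g(t-1,s-1) + g(t-1,s+1) for s ≠ -1; g(t,-1) = 0.
t=0: g(0,0)=1
t=1: g(1,1)=1
t=2: g(2,0)=1 g(2,2)=1
t=3: g(3,1)=2 g(3,3)=1
t=4: g(4,0)=2 g(4,2)=3 g(4,4)=1
t=5: g(5,1)=5 g(5,3)=4 g(5,5)=1
t=6: g(6,0)=5 g(6,2)=9 g(6,4)=5 g(6,6)=1
t=7: g(7,1)=14 g(7,3)=14 g(7,5)=6 g(7,7)=1
Paths never hitting -1: Σ_s g(7,s) = 35
Paths hitting -1: 2^7 - 35 = 93
P = 93/128 = 93/128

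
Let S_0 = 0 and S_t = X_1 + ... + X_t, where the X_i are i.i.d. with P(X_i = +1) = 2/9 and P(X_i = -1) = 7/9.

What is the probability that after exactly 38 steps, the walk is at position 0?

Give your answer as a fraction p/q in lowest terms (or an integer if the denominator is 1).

Answer: 70411346659344583364028819046400/608266787713357709119683992618861307

Derivation:
To be at 0 after 38 steps: need exactly 19 steps of +1 and 19 of -1.
Number of such sequences: C(38,19) = 35345263800
Each has probability (2/9)^19 · (7/9)^19 = 5976303958948914397184/1824800363140073127359051977856583921
P = 35345263800 · 5976303958948914397184/1824800363140073127359051977856583921 = 70411346659344583364028819046400/608266787713357709119683992618861307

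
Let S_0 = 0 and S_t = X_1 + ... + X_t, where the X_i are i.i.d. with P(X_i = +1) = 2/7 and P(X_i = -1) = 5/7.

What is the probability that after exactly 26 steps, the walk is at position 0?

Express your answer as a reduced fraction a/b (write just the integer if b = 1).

To be at 0 after 26 steps: need exactly 13 steps of +1 and 13 of -1.
Number of such sequences: C(26,13) = 10400600
Each has probability (2/7)^13 · (5/7)^13 = 10000000000000/9387480337647754305649
P = 10400600 · 10000000000000/9387480337647754305649 = 14858000000000000000/1341068619663964900807

Answer: 14858000000000000000/1341068619663964900807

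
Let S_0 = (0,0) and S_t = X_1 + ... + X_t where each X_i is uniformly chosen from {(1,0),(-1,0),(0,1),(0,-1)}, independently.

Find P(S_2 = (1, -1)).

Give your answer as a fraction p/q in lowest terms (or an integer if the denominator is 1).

Answer: 1/8

Derivation:
Let h be the number of horizontal steps (so 2-h are vertical). To end at (1,-1) need (h+1)/2 right-steps and ((2-h)-1)/2 up-steps.
Sum over h with 1 ≤ h ≤ 1, h ≡ 1 (mod 2), 2-h ≡ 1 (mod 2):
h=1: C(2,1)·C(1,1)·C(1,0) = 2·1·1 = 2
Total favorable: 2
Total paths: 4^2 = 16
P = 2/16 = 1/8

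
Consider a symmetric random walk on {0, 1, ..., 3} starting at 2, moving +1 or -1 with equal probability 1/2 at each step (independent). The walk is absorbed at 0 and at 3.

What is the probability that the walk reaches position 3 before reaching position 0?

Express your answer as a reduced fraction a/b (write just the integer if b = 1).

Answer: 2/3

Derivation:
Symmetric walk (p = 1/2): the harmonic-function argument gives P(hit 3 before 0 | start at 2) = a/N.
P = 2/3 = 2/3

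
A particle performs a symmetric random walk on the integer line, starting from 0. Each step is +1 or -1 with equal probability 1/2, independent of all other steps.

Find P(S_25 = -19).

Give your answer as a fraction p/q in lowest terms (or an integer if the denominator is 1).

Answer: 575/8388608

Derivation:
To reach position -19 after 25 steps: need 3 steps of +1 and 22 of -1.
Favorable paths: C(25,3) = 2300
Total paths: 2^25 = 33554432
P = 2300/33554432 = 575/8388608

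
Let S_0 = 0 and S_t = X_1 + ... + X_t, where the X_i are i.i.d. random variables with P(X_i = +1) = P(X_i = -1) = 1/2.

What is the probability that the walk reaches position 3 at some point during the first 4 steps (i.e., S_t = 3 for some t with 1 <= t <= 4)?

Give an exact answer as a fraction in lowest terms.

Answer: 1/8

Derivation:
Count via complement. Let g(t,s) = #length-t paths at position s with S_1..S_t all ≠ 3.
g(t,s) = g(t-1,s-1) + g(t-1,s+1) for s ≠ 3; g(t,3) = 0.
t=0: g(0,0)=1
t=1: g(1,-1)=1 g(1,1)=1
t=2: g(2,-2)=1 g(2,0)=2 g(2,2)=1
t=3: g(3,-3)=1 g(3,-1)=3 g(3,1)=3
t=4: g(4,-4)=1 g(4,-2)=4 g(4,0)=6 g(4,2)=3
Paths never hitting 3: Σ_s g(4,s) = 14
Paths hitting 3: 2^4 - 14 = 2
P = 2/16 = 1/8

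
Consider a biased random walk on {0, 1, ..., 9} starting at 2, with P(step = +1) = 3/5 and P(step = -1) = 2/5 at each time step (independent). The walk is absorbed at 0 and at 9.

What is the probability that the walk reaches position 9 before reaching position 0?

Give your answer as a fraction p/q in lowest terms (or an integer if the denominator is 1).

Answer: 10935/19171

Derivation:
Biased walk: p = 3/5, q = 2/5, r = q/p = 2/3
Gambler's ruin: P(hit 9 before 0 | start at 2) = (1 - r^a)/(1 - r^N)
r^2 = 4/9; r^9 = 512/19683
P = (1 - 4/9) / (1 - 512/19683) = 5/9 / 19171/19683 = 10935/19171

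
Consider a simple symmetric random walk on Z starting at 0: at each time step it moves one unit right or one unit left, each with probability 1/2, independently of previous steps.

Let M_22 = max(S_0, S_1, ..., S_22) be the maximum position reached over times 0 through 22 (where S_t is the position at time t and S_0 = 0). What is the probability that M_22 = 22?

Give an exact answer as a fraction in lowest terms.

Answer: 1/4194304

Derivation:
Let M_22 = max(S_0,...,S_22). Use the reflection principle: for j ≥ 1, #{paths with M_22 ≥ j} = #{S_22 ≥ j} + #{S_22 ≥ j+1}.
By reflection, #{M_22 ≥ 22} = #{S_22 ≥ 22} + #{S_22 ≥ 23} = 1 + 0 = 1.
#{M_22 ≥ 23} = #{S_22 ≥ 23} + #{S_22 ≥ 24} = 0 + 0 = 0.
#{M_22 = 22} = 1 - 0 = 1.
P(M_22 = 22) = 1/4194304 = 1/4194304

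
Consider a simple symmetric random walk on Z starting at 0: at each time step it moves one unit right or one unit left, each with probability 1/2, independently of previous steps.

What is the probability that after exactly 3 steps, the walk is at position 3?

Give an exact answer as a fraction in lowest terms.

Answer: 1/8

Derivation:
To reach position 3 after 3 steps: need 3 steps of +1 and 0 of -1.
Favorable paths: C(3,3) = 1
Total paths: 2^3 = 8
P = 1/8 = 1/8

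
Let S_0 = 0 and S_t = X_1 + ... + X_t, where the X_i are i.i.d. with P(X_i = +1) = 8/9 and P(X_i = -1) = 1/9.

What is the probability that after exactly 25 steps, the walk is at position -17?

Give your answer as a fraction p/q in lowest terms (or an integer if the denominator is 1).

Answer: 51814400/717897987691852588770249

Derivation:
To reach position -17 after 25 steps: need 4 steps of +1 and 21 steps of -1.
Number of such sequences: C(25,4) = 12650
Each has probability (8/9)^4 · (1/9)^21 = 4096/717897987691852588770249
P = 12650 · 4096/717897987691852588770249 = 51814400/717897987691852588770249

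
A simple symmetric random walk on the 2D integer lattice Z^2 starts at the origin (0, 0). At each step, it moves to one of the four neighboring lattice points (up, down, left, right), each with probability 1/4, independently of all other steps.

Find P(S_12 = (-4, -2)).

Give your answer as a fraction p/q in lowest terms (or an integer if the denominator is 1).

Answer: 5445/524288

Derivation:
Let h be the number of horizontal steps (so 12-h are vertical). To end at (-4,-2) need (h-4)/2 right-steps and ((12-h)-2)/2 up-steps.
Sum over h with 4 ≤ h ≤ 10, h ≡ 0 (mod 2), 12-h ≡ 0 (mod 2):
h=4: C(12,4)·C(4,0)·C(8,3) = 495·1·56 = 27720
h=6: C(12,6)·C(6,1)·C(6,2) = 924·6·15 = 83160
h=8: C(12,8)·C(8,2)·C(4,1) = 495·28·4 = 55440
h=10: C(12,10)·C(10,3)·C(2,0) = 66·120·1 = 7920
Total favorable: 174240
Total paths: 4^12 = 16777216
P = 174240/16777216 = 5445/524288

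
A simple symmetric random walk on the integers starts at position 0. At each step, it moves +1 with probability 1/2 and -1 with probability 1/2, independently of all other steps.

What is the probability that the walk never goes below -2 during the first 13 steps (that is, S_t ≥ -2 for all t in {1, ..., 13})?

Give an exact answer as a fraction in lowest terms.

Let f(t,s) = #length-t paths at position s with S_1..S_t all ≥ -2.
f(t,s) = f(t-1,s-1) + f(t-1,s+1) for s ≥ -2; f(t,s) = 0 for s < -2.
t=0: f(0,0)=1
t=1: f(1,-1)=1 f(1,1)=1
t=2: f(2,-2)=1 f(2,0)=2 f(2,2)=1
t=3: f(3,-1)=3 f(3,1)=3 f(3,3)=1
t=4: f(4,-2)=3 f(4,0)=6 f(4,2)=4 f(4,4)=1
t=5: f(5,-1)=9 f(5,1)=10 f(5,3)=5 f(5,5)=1
t=6: f(6,-2)=9 f(6,0)=19 f(6,2)=15 f(6,4)=6 f(6,6)=1
t=7: f(7,-1)=28 f(7,1)=34 f(7,3)=21 f(7,5)=7 f(7,7)=1
t=8: f(8,-2)=28 f(8,0)=62 f(8,2)=55 f(8,4)=28 f(8,6)=8 f(8,8)=1
t=9: f(9,-1)=90 f(9,1)=117 f(9,3)=83 f(9,5)=36 f(9,7)=9 f(9,9)=1
t=10: f(10,-2)=90 f(10,0)=207 f(10,2)=200 f(10,4)=119 f(10,6)=45 f(10,8)=10 f(10,10)=1
t=11: f(11,-1)=297 f(11,1)=407 f(11,3)=319 f(11,5)=164 f(11,7)=55 f(11,9)=11 f(11,11)=1
t=12: f(12,-2)=297 f(12,0)=704 f(12,2)=726 f(12,4)=483 f(12,6)=219 f(12,8)=66 f(12,10)=12 f(12,12)=1
t=13: f(13,-1)=1001 f(13,1)=1430 f(13,3)=1209 f(13,5)=702 f(13,7)=285 f(13,9)=78 f(13,11)=13 f(13,13)=1
Σ_s f(13,s) = 4719
P = 4719/8192 = 4719/8192

Answer: 4719/8192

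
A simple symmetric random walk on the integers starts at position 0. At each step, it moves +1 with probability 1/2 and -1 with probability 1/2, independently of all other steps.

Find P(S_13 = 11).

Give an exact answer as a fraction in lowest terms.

Answer: 13/8192

Derivation:
To reach position 11 after 13 steps: need 12 steps of +1 and 1 of -1.
Favorable paths: C(13,12) = 13
Total paths: 2^13 = 8192
P = 13/8192 = 13/8192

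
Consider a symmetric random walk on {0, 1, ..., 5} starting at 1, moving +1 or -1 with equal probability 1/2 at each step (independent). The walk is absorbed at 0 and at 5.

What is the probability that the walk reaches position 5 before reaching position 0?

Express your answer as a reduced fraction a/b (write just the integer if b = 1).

Answer: 1/5

Derivation:
Symmetric walk (p = 1/2): the harmonic-function argument gives P(hit 5 before 0 | start at 1) = a/N.
P = 1/5 = 1/5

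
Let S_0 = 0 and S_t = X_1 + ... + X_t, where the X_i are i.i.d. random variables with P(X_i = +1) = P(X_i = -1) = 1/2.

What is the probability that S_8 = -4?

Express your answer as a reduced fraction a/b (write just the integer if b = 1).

Answer: 7/64

Derivation:
To reach position -4 after 8 steps: need 2 steps of +1 and 6 of -1.
Favorable paths: C(8,2) = 28
Total paths: 2^8 = 256
P = 28/256 = 7/64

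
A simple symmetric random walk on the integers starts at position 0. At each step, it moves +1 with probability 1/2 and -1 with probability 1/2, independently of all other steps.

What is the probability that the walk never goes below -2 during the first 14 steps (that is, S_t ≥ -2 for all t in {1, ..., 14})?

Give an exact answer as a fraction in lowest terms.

Let f(t,s) = #length-t paths at position s with S_1..S_t all ≥ -2.
f(t,s) = f(t-1,s-1) + f(t-1,s+1) for s ≥ -2; f(t,s) = 0 for s < -2.
t=0: f(0,0)=1
t=1: f(1,-1)=1 f(1,1)=1
t=2: f(2,-2)=1 f(2,0)=2 f(2,2)=1
t=3: f(3,-1)=3 f(3,1)=3 f(3,3)=1
t=4: f(4,-2)=3 f(4,0)=6 f(4,2)=4 f(4,4)=1
t=5: f(5,-1)=9 f(5,1)=10 f(5,3)=5 f(5,5)=1
t=6: f(6,-2)=9 f(6,0)=19 f(6,2)=15 f(6,4)=6 f(6,6)=1
t=7: f(7,-1)=28 f(7,1)=34 f(7,3)=21 f(7,5)=7 f(7,7)=1
t=8: f(8,-2)=28 f(8,0)=62 f(8,2)=55 f(8,4)=28 f(8,6)=8 f(8,8)=1
t=9: f(9,-1)=90 f(9,1)=117 f(9,3)=83 f(9,5)=36 f(9,7)=9 f(9,9)=1
t=10: f(10,-2)=90 f(10,0)=207 f(10,2)=200 f(10,4)=119 f(10,6)=45 f(10,8)=10 f(10,10)=1
t=11: f(11,-1)=297 f(11,1)=407 f(11,3)=319 f(11,5)=164 f(11,7)=55 f(11,9)=11 f(11,11)=1
t=12: f(12,-2)=297 f(12,0)=704 f(12,2)=726 f(12,4)=483 f(12,6)=219 f(12,8)=66 f(12,10)=12 f(12,12)=1
t=13: f(13,-1)=1001 f(13,1)=1430 f(13,3)=1209 f(13,5)=702 f(13,7)=285 f(13,9)=78 f(13,11)=13 f(13,13)=1
t=14: f(14,-2)=1001 f(14,0)=2431 f(14,2)=2639 f(14,4)=1911 f(14,6)=987 f(14,8)=363 f(14,10)=91 f(14,12)=14 f(14,14)=1
Σ_s f(14,s) = 9438
P = 9438/16384 = 4719/8192

Answer: 4719/8192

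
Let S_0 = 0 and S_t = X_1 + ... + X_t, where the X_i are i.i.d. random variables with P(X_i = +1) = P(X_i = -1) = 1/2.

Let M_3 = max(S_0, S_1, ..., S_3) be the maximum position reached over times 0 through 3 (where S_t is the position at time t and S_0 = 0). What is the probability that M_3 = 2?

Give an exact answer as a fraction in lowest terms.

Let M_3 = max(S_0,...,S_3). Use the reflection principle: for j ≥ 1, #{paths with M_3 ≥ j} = #{S_3 ≥ j} + #{S_3 ≥ j+1}.
By reflection, #{M_3 ≥ 2} = #{S_3 ≥ 2} + #{S_3 ≥ 3} = 1 + 1 = 2.
#{M_3 ≥ 3} = #{S_3 ≥ 3} + #{S_3 ≥ 4} = 1 + 0 = 1.
#{M_3 = 2} = 2 - 1 = 1.
P(M_3 = 2) = 1/8 = 1/8

Answer: 1/8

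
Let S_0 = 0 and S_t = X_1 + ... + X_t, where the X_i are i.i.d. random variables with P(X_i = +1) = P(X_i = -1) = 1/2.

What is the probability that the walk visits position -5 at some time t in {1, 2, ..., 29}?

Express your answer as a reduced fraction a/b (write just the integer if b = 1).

Answer: 194129627/536870912

Derivation:
Count via complement. Let g(t,s) = #length-t paths at position s with S_1..S_t all ≠ -5.
g(t,s) = g(t-1,s-1) + g(t-1,s+1) for s ≠ -5; g(t,-5) = 0.
t=0: g(0,0)=1
t=1: g(1,-1)=1 g(1,1)=1
t=2: g(2,-2)=1 g(2,0)=2 g(2,2)=1
t=3: g(3,-3)=1 g(3,-1)=3 g(3,1)=3 g(3,3)=1
t=4: g(4,-4)=1 g(4,-2)=4 g(4,0)=6 g(4,2)=4 g(4,4)=1
t=5: g(5,-3)=5 g(5,-1)=10 g(5,1)=10 g(5,3)=5 g(5,5)=1
t=6: g(6,-4)=5 g(6,-2)=15 g(6,0)=20 g(6,2)=15 g(6,4)=6 g(6,6)=1
t=7: g(7,-3)=20 g(7,-1)=35 g(7,1)=35 g(7,3)=21 g(7,5)=7 g(7,7)=1
t=8: g(8,-4)=20 g(8,-2)=55 g(8,0)=70 g(8,2)=56 g(8,4)=28 g(8,6)=8 g(8,8)=1
t=9: g(9,-3)=75 g(9,-1)=125 g(9,1)=126 g(9,3)=84 g(9,5)=36 g(9,7)=9 g(9,9)=1
t=10: g(10,-4)=75 g(10,-2)=200 g(10,0)=251 g(10,2)=210 g(10,4)=120 g(10,6)=45 g(10,8)=10 g(10,10)=1
t=11: g(11,-3)=275 g(11,-1)=451 g(11,1)=461 g(11,3)=330 g(11,5)=165 g(11,7)=55 g(11,9)=11 g(11,11)=1
t=12: g(12,-4)=275 g(12,-2)=726 g(12,0)=912 g(12,2)=791 g(12,4)=495 g(12,6)=220 g(12,8)=66 g(12,10)=12 g(12,12)=1
t=13: g(13,-3)=1001 g(13,-1)=1638 g(13,1)=1703 g(13,3)=1286 g(13,5)=715 g(13,7)=286 g(13,9)=78 g(13,11)=13 g(13,13)=1
t=14: g(14,-4)=1001 g(14,-2)=2639 g(14,0)=3341 g(14,2)=2989 g(14,4)=2001 g(14,6)=1001 g(14,8)=364 g(14,10)=91 g(14,12)=14 g(14,14)=1
t=15: g(15,-3)=3640 g(15,-1)=5980 g(15,1)=6330 g(15,3)=4990 g(15,5)=3002 g(15,7)=1365 g(15,9)=455 g(15,11)=105 g(15,13)=15 g(15,15)=1
t=16: g(16,-4)=3640 g(16,-2)=9620 g(16,0)=12310 g(16,2)=11320 g(16,4)=7992 g(16,6)=4367 g(16,8)=1820 g(16,10)=560 g(16,12)=120 g(16,14)=16 g(16,16)=1
t=17: g(17,-3)=13260 g(17,-1)=21930 g(17,1)=23630 g(17,3)=19312 g(17,5)=12359 g(17,7)=6187 g(17,9)=2380 g(17,11)=680 g(17,13)=136 g(17,15)=17 g(17,17)=1
t=18: g(18,-4)=13260 g(18,-2)=35190 g(18,0)=45560 g(18,2)=42942 g(18,4)=31671 g(18,6)=18546 g(18,8)=8567 g(18,10)=3060 g(18,12)=816 g(18,14)=153 g(18,16)=18 g(18,18)=1
t=19: g(19,-3)=48450 g(19,-1)=80750 g(19,1)=88502 g(19,3)=74613 g(19,5)=50217 g(19,7)=27113 g(19,9)=11627 g(19,11)=3876 g(19,13)=969 g(19,15)=171 g(19,17)=19 g(19,19)=1
t=20: g(20,-4)=48450 g(20,-2)=129200 g(20,0)=169252 g(20,2)=163115 g(20,4)=124830 g(20,6)=77330 g(20,8)=38740 g(20,10)=15503 g(20,12)=4845 g(20,14)=1140 g(20,16)=190 g(20,18)=20 g(20,20)=1
t=21: g(21,-3)=177650 g(21,-1)=298452 g(21,1)=332367 g(21,3)=287945 g(21,5)=202160 g(21,7)=116070 g(21,9)=54243 g(21,11)=20348 g(21,13)=5985 g(21,15)=1330 g(21,17)=210 g(21,19)=21 g(21,21)=1
t=22: g(22,-4)=177650 g(22,-2)=476102 g(22,0)=630819 g(22,2)=620312 g(22,4)=490105 g(22,6)=318230 g(22,8)=170313 g(22,10)=74591 g(22,12)=26333 g(22,14)=7315 g(22,16)=1540 g(22,18)=231 g(22,20)=22 g(22,22)=1
t=23: g(23,-3)=653752 g(23,-1)=1106921 g(23,1)=1251131 g(23,3)=1110417 g(23,5)=808335 g(23,7)=488543 g(23,9)=244904 g(23,11)=100924 g(23,13)=33648 g(23,15)=8855 g(23,17)=1771 g(23,19)=253 g(23,21)=23 g(23,23)=1
t=24: g(24,-4)=653752 g(24,-2)=1760673 g(24,0)=2358052 g(24,2)=2361548 g(24,4)=1918752 g(24,6)=1296878 g(24,8)=733447 g(24,10)=345828 g(24,12)=134572 g(24,14)=42503 g(24,16)=10626 g(24,18)=2024 g(24,20)=276 g(24,22)=24 g(24,24)=1
t=25: g(25,-3)=2414425 g(25,-1)=4118725 g(25,1)=4719600 g(25,3)=4280300 g(25,5)=3215630 g(25,7)=2030325 g(25,9)=1079275 g(25,11)=480400 g(25,13)=177075 g(25,15)=53129 g(25,17)=12650 g(25,19)=2300 g(25,21)=300 g(25,23)=25 g(25,25)=1
t=26: g(26,-4)=2414425 g(26,-2)=6533150 g(26,0)=8838325 g(26,2)=8999900 g(26,4)=7495930 g(26,6)=5245955 g(26,8)=3109600 g(26,10)=1559675 g(26,12)=657475 g(26,14)=230204 g(26,16)=65779 g(26,18)=14950 g(26,20)=2600 g(26,22)=325 g(26,24)=26 g(26,26)=1
t=27: g(27,-3)=8947575 g(27,-1)=15371475 g(27,1)=17838225 g(27,3)=16495830 g(27,5)=12741885 g(27,7)=8355555 g(27,9)=4669275 g(27,11)=2217150 g(27,13)=887679 g(27,15)=295983 g(27,17)=80729 g(27,19)=17550 g(27,21)=2925 g(27,23)=351 g(27,25)=27 g(27,27)=1
t=28: g(28,-4)=8947575 g(28,-2)=24319050 g(28,0)=33209700 g(28,2)=34334055 g(28,4)=29237715 g(28,6)=21097440 g(28,8)=13024830 g(28,10)=6886425 g(28,12)=3104829 g(28,14)=1183662 g(28,16)=376712 g(28,18)=98279 g(28,20)=20475 g(28,22)=3276 g(28,24)=378 g(28,26)=28 g(28,28)=1
t=29: g(29,-3)=33266625 g(29,-1)=57528750 g(29,1)=67543755 g(29,3)=63571770 g(29,5)=50335155 g(29,7)=34122270 g(29,9)=19911255 g(29,11)=9991254 g(29,13)=4288491 g(29,15)=1560374 g(29,17)=474991 g(29,19)=118754 g(29,21)=23751 g(29,23)=3654 g(29,25)=406 g(29,27)=29 g(29,29)=1
Paths never hitting -5: Σ_s g(29,s) = 342741285
Paths hitting -5: 2^29 - 342741285 = 194129627
P = 194129627/536870912 = 194129627/536870912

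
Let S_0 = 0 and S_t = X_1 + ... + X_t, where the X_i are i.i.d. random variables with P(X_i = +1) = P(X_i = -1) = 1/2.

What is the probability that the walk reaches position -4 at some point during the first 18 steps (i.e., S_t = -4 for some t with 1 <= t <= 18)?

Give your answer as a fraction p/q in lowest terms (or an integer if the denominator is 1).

Answer: 11773/32768

Derivation:
Count via complement. Let g(t,s) = #length-t paths at position s with S_1..S_t all ≠ -4.
g(t,s) = g(t-1,s-1) + g(t-1,s+1) for s ≠ -4; g(t,-4) = 0.
t=0: g(0,0)=1
t=1: g(1,-1)=1 g(1,1)=1
t=2: g(2,-2)=1 g(2,0)=2 g(2,2)=1
t=3: g(3,-3)=1 g(3,-1)=3 g(3,1)=3 g(3,3)=1
t=4: g(4,-2)=4 g(4,0)=6 g(4,2)=4 g(4,4)=1
t=5: g(5,-3)=4 g(5,-1)=10 g(5,1)=10 g(5,3)=5 g(5,5)=1
t=6: g(6,-2)=14 g(6,0)=20 g(6,2)=15 g(6,4)=6 g(6,6)=1
t=7: g(7,-3)=14 g(7,-1)=34 g(7,1)=35 g(7,3)=21 g(7,5)=7 g(7,7)=1
t=8: g(8,-2)=48 g(8,0)=69 g(8,2)=56 g(8,4)=28 g(8,6)=8 g(8,8)=1
t=9: g(9,-3)=48 g(9,-1)=117 g(9,1)=125 g(9,3)=84 g(9,5)=36 g(9,7)=9 g(9,9)=1
t=10: g(10,-2)=165 g(10,0)=242 g(10,2)=209 g(10,4)=120 g(10,6)=45 g(10,8)=10 g(10,10)=1
t=11: g(11,-3)=165 g(11,-1)=407 g(11,1)=451 g(11,3)=329 g(11,5)=165 g(11,7)=55 g(11,9)=11 g(11,11)=1
t=12: g(12,-2)=572 g(12,0)=858 g(12,2)=780 g(12,4)=494 g(12,6)=220 g(12,8)=66 g(12,10)=12 g(12,12)=1
t=13: g(13,-3)=572 g(13,-1)=1430 g(13,1)=1638 g(13,3)=1274 g(13,5)=714 g(13,7)=286 g(13,9)=78 g(13,11)=13 g(13,13)=1
t=14: g(14,-2)=2002 g(14,0)=3068 g(14,2)=2912 g(14,4)=1988 g(14,6)=1000 g(14,8)=364 g(14,10)=91 g(14,12)=14 g(14,14)=1
t=15: g(15,-3)=2002 g(15,-1)=5070 g(15,1)=5980 g(15,3)=4900 g(15,5)=2988 g(15,7)=1364 g(15,9)=455 g(15,11)=105 g(15,13)=15 g(15,15)=1
t=16: g(16,-2)=7072 g(16,0)=11050 g(16,2)=10880 g(16,4)=7888 g(16,6)=4352 g(16,8)=1819 g(16,10)=560 g(16,12)=120 g(16,14)=16 g(16,16)=1
t=17: g(17,-3)=7072 g(17,-1)=18122 g(17,1)=21930 g(17,3)=18768 g(17,5)=12240 g(17,7)=6171 g(17,9)=2379 g(17,11)=680 g(17,13)=136 g(17,15)=17 g(17,17)=1
t=18: g(18,-2)=25194 g(18,0)=40052 g(18,2)=40698 g(18,4)=31008 g(18,6)=18411 g(18,8)=8550 g(18,10)=3059 g(18,12)=816 g(18,14)=153 g(18,16)=18 g(18,18)=1
Paths never hitting -4: Σ_s g(18,s) = 167960
Paths hitting -4: 2^18 - 167960 = 94184
P = 94184/262144 = 11773/32768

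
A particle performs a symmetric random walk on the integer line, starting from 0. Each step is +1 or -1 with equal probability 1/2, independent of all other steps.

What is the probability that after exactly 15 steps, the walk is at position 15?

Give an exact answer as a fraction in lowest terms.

Answer: 1/32768

Derivation:
To reach position 15 after 15 steps: need 15 steps of +1 and 0 of -1.
Favorable paths: C(15,15) = 1
Total paths: 2^15 = 32768
P = 1/32768 = 1/32768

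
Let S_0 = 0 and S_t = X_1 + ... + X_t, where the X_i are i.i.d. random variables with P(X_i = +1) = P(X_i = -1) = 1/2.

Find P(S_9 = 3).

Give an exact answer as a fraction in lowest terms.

Answer: 21/128

Derivation:
To reach position 3 after 9 steps: need 6 steps of +1 and 3 of -1.
Favorable paths: C(9,6) = 84
Total paths: 2^9 = 512
P = 84/512 = 21/128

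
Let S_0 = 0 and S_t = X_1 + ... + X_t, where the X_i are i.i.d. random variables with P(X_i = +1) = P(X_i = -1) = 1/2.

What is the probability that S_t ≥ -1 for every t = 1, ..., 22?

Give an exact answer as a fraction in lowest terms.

Let f(t,s) = #length-t paths at position s with S_1..S_t all ≥ -1.
f(t,s) = f(t-1,s-1) + f(t-1,s+1) for s ≥ -1; f(t,s) = 0 for s < -1.
t=0: f(0,0)=1
t=1: f(1,-1)=1 f(1,1)=1
t=2: f(2,0)=2 f(2,2)=1
t=3: f(3,-1)=2 f(3,1)=3 f(3,3)=1
t=4: f(4,0)=5 f(4,2)=4 f(4,4)=1
t=5: f(5,-1)=5 f(5,1)=9 f(5,3)=5 f(5,5)=1
t=6: f(6,0)=14 f(6,2)=14 f(6,4)=6 f(6,6)=1
t=7: f(7,-1)=14 f(7,1)=28 f(7,3)=20 f(7,5)=7 f(7,7)=1
t=8: f(8,0)=42 f(8,2)=48 f(8,4)=27 f(8,6)=8 f(8,8)=1
t=9: f(9,-1)=42 f(9,1)=90 f(9,3)=75 f(9,5)=35 f(9,7)=9 f(9,9)=1
t=10: f(10,0)=132 f(10,2)=165 f(10,4)=110 f(10,6)=44 f(10,8)=10 f(10,10)=1
t=11: f(11,-1)=132 f(11,1)=297 f(11,3)=275 f(11,5)=154 f(11,7)=54 f(11,9)=11 f(11,11)=1
t=12: f(12,0)=429 f(12,2)=572 f(12,4)=429 f(12,6)=208 f(12,8)=65 f(12,10)=12 f(12,12)=1
t=13: f(13,-1)=429 f(13,1)=1001 f(13,3)=1001 f(13,5)=637 f(13,7)=273 f(13,9)=77 f(13,11)=13 f(13,13)=1
t=14: f(14,0)=1430 f(14,2)=2002 f(14,4)=1638 f(14,6)=910 f(14,8)=350 f(14,10)=90 f(14,12)=14 f(14,14)=1
t=15: f(15,-1)=1430 f(15,1)=3432 f(15,3)=3640 f(15,5)=2548 f(15,7)=1260 f(15,9)=440 f(15,11)=104 f(15,13)=15 f(15,15)=1
t=16: f(16,0)=4862 f(16,2)=7072 f(16,4)=6188 f(16,6)=3808 f(16,8)=1700 f(16,10)=544 f(16,12)=119 f(16,14)=16 f(16,16)=1
t=17: f(17,-1)=4862 f(17,1)=11934 f(17,3)=13260 f(17,5)=9996 f(17,7)=5508 f(17,9)=2244 f(17,11)=663 f(17,13)=135 f(17,15)=17 f(17,17)=1
t=18: f(18,0)=16796 f(18,2)=25194 f(18,4)=23256 f(18,6)=15504 f(18,8)=7752 f(18,10)=2907 f(18,12)=798 f(18,14)=152 f(18,16)=18 f(18,18)=1
t=19: f(19,-1)=16796 f(19,1)=41990 f(19,3)=48450 f(19,5)=38760 f(19,7)=23256 f(19,9)=10659 f(19,11)=3705 f(19,13)=950 f(19,15)=170 f(19,17)=19 f(19,19)=1
t=20: f(20,0)=58786 f(20,2)=90440 f(20,4)=87210 f(20,6)=62016 f(20,8)=33915 f(20,10)=14364 f(20,12)=4655 f(20,14)=1120 f(20,16)=189 f(20,18)=20 f(20,20)=1
t=21: f(21,-1)=58786 f(21,1)=149226 f(21,3)=177650 f(21,5)=149226 f(21,7)=95931 f(21,9)=48279 f(21,11)=19019 f(21,13)=5775 f(21,15)=1309 f(21,17)=209 f(21,19)=21 f(21,21)=1
t=22: f(22,0)=208012 f(22,2)=326876 f(22,4)=326876 f(22,6)=245157 f(22,8)=144210 f(22,10)=67298 f(22,12)=24794 f(22,14)=7084 f(22,16)=1518 f(22,18)=230 f(22,20)=22 f(22,22)=1
Σ_s f(22,s) = 1352078
P = 1352078/4194304 = 676039/2097152

Answer: 676039/2097152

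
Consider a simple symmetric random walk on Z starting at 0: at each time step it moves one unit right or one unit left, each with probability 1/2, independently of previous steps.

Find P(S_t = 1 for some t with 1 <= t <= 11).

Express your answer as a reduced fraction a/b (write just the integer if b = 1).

Count via complement. Let g(t,s) = #length-t paths at position s with S_1..S_t all ≠ 1.
g(t,s) = g(t-1,s-1) + g(t-1,s+1) for s ≠ 1; g(t,1) = 0.
t=0: g(0,0)=1
t=1: g(1,-1)=1
t=2: g(2,-2)=1 g(2,0)=1
t=3: g(3,-3)=1 g(3,-1)=2
t=4: g(4,-4)=1 g(4,-2)=3 g(4,0)=2
t=5: g(5,-5)=1 g(5,-3)=4 g(5,-1)=5
t=6: g(6,-6)=1 g(6,-4)=5 g(6,-2)=9 g(6,0)=5
t=7: g(7,-7)=1 g(7,-5)=6 g(7,-3)=14 g(7,-1)=14
t=8: g(8,-8)=1 g(8,-6)=7 g(8,-4)=20 g(8,-2)=28 g(8,0)=14
t=9: g(9,-9)=1 g(9,-7)=8 g(9,-5)=27 g(9,-3)=48 g(9,-1)=42
t=10: g(10,-10)=1 g(10,-8)=9 g(10,-6)=35 g(10,-4)=75 g(10,-2)=90 g(10,0)=42
t=11: g(11,-11)=1 g(11,-9)=10 g(11,-7)=44 g(11,-5)=110 g(11,-3)=165 g(11,-1)=132
Paths never hitting 1: Σ_s g(11,s) = 462
Paths hitting 1: 2^11 - 462 = 1586
P = 1586/2048 = 793/1024

Answer: 793/1024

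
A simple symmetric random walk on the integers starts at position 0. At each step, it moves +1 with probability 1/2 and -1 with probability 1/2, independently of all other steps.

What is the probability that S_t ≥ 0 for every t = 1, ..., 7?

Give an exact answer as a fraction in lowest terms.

Let f(t,s) = #length-t paths at position s with S_1..S_t all ≥ 0.
f(t,s) = f(t-1,s-1) + f(t-1,s+1) for s ≥ 0; f(t,s) = 0 for s < 0.
t=0: f(0,0)=1
t=1: f(1,1)=1
t=2: f(2,0)=1 f(2,2)=1
t=3: f(3,1)=2 f(3,3)=1
t=4: f(4,0)=2 f(4,2)=3 f(4,4)=1
t=5: f(5,1)=5 f(5,3)=4 f(5,5)=1
t=6: f(6,0)=5 f(6,2)=9 f(6,4)=5 f(6,6)=1
t=7: f(7,1)=14 f(7,3)=14 f(7,5)=6 f(7,7)=1
Σ_s f(7,s) = 35
P = 35/128 = 35/128

Answer: 35/128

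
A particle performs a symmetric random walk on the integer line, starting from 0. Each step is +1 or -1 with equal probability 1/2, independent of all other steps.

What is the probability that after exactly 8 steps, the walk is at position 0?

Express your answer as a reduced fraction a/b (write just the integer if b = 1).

To return to 0 after 8 steps: need exactly 4 steps of +1 and 4 of -1.
Favorable paths: C(8,4) = 70
Total paths: 2^8 = 256
P = 70/256 = 35/128

Answer: 35/128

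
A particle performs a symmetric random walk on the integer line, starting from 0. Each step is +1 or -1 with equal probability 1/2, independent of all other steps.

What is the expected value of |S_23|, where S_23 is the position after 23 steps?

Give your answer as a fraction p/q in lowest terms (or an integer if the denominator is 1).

Answer: 2028117/524288

Derivation:
S_23 takes values m ≡ 1 (mod 2) with |m| ≤ 23; P(S_23=m) = C(23,(23+m)/2)/2^23.
Total paths: 2^23 = 8388608
Distribution: P(S=-23)=1/8388608, P(S=-21)=23/8388608, P(S=-19)=253/8388608, P(S=-17)=1771/8388608, P(S=-15)=8855/8388608, P(S=-13)=33649/8388608, P(S=-11)=100947/8388608, P(S=-9)=245157/8388608, P(S=-7)=490314/8388608, P(S=-5)=817190/8388608, P(S=-3)=1144066/8388608, P(S=-1)=1352078/8388608, P(S=1)=1352078/8388608, P(S=3)=1144066/8388608, P(S=5)=817190/8388608, P(S=7)=490314/8388608, P(S=9)=245157/8388608, P(S=11)=100947/8388608, P(S=13)=33649/8388608, P(S=15)=8855/8388608, P(S=17)=1771/8388608, P(S=19)=253/8388608, P(S=21)=23/8388608, P(S=23)=1/8388608
E[|S_23|] = Σ_m |m|·P(S_23=m) = 32449872/8388608 = 2028117/524288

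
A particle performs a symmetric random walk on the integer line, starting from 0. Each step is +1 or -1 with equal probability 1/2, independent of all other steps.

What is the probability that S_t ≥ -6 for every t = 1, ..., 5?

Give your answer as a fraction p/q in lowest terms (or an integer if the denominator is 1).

Answer: 1

Derivation:
Let f(t,s) = #length-t paths at position s with S_1..S_t all ≥ -6.
f(t,s) = f(t-1,s-1) + f(t-1,s+1) for s ≥ -6; f(t,s) = 0 for s < -6.
t=0: f(0,0)=1
t=1: f(1,-1)=1 f(1,1)=1
t=2: f(2,-2)=1 f(2,0)=2 f(2,2)=1
t=3: f(3,-3)=1 f(3,-1)=3 f(3,1)=3 f(3,3)=1
t=4: f(4,-4)=1 f(4,-2)=4 f(4,0)=6 f(4,2)=4 f(4,4)=1
t=5: f(5,-5)=1 f(5,-3)=5 f(5,-1)=10 f(5,1)=10 f(5,3)=5 f(5,5)=1
Σ_s f(5,s) = 32
P = 32/32 = 1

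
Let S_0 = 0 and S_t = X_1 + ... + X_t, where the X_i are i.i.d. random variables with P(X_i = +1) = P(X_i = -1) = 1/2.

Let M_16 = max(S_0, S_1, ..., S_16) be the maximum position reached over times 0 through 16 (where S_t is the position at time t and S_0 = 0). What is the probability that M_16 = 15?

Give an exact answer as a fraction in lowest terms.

Let M_16 = max(S_0,...,S_16). Use the reflection principle: for j ≥ 1, #{paths with M_16 ≥ j} = #{S_16 ≥ j} + #{S_16 ≥ j+1}.
By reflection, #{M_16 ≥ 15} = #{S_16 ≥ 15} + #{S_16 ≥ 16} = 1 + 1 = 2.
#{M_16 ≥ 16} = #{S_16 ≥ 16} + #{S_16 ≥ 17} = 1 + 0 = 1.
#{M_16 = 15} = 2 - 1 = 1.
P(M_16 = 15) = 1/65536 = 1/65536

Answer: 1/65536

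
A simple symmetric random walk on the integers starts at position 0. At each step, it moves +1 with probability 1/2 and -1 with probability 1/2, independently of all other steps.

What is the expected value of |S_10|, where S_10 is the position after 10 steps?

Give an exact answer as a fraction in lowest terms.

S_10 takes values m ≡ 0 (mod 2) with |m| ≤ 10; P(S_10=m) = C(10,(10+m)/2)/2^10.
Total paths: 2^10 = 1024
Distribution: P(S=-10)=1/1024, P(S=-8)=10/1024, P(S=-6)=45/1024, P(S=-4)=120/1024, P(S=-2)=210/1024, P(S=0)=252/1024, P(S=2)=210/1024, P(S=4)=120/1024, P(S=6)=45/1024, P(S=8)=10/1024, P(S=10)=1/1024
E[|S_10|] = Σ_m |m|·P(S_10=m) = 2520/1024 = 315/128

Answer: 315/128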